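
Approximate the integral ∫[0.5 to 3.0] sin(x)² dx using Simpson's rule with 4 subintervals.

f(x) = sin(x)²
a = 0.5, b = 3.0, n = 4
h = (b - a)/n = 0.625000

Simpson's rule: (h/3)[f(x₀) + 4f(x₁) + 2f(x₂) + ... + f(xₙ)]

x_0 = 0.5000, f(x_0) = 0.229849, coefficient = 1
x_1 = 1.1250, f(x_1) = 0.814087, coefficient = 4
x_2 = 1.7500, f(x_2) = 0.968228, coefficient = 2
x_3 = 2.3750, f(x_3) = 0.481199, coefficient = 4
x_4 = 3.0000, f(x_4) = 0.019915, coefficient = 1

I ≈ (0.625000/3) × 7.367363 = 1.534867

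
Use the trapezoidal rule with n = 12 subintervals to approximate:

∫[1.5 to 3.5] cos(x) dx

f(x) = cos(x)
a = 1.5, b = 3.5, n = 12
h = (b - a)/n = 0.166667

Trapezoidal rule: (h/2)[f(x₀) + 2f(x₁) + 2f(x₂) + ... + f(xₙ)]

x_0 = 1.5000, f(x_0) = 0.070737, coefficient = 1
x_1 = 1.6667, f(x_1) = -0.095724, coefficient = 2
x_2 = 1.8333, f(x_2) = -0.259531, coefficient = 2
x_3 = 2.0000, f(x_3) = -0.416147, coefficient = 2
x_4 = 2.1667, f(x_4) = -0.561229, coefficient = 2
x_5 = 2.3333, f(x_5) = -0.690758, coefficient = 2
x_6 = 2.5000, f(x_6) = -0.801144, coefficient = 2
x_7 = 2.6667, f(x_7) = -0.889327, coefficient = 2
x_8 = 2.8333, f(x_8) = -0.952863, coefficient = 2
x_9 = 3.0000, f(x_9) = -0.989992, coefficient = 2
x_10 = 3.1667, f(x_10) = -0.999686, coefficient = 2
x_11 = 3.3333, f(x_11) = -0.981674, coefficient = 2
x_12 = 3.5000, f(x_12) = -0.936457, coefficient = 1

I ≈ (0.166667/2) × -16.141869 = -1.345156
Exact value: -1.348278
Error: 0.003122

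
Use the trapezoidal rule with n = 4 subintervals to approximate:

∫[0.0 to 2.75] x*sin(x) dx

f(x) = x*sin(x)
a = 0.0, b = 2.75, n = 4
h = (b - a)/n = 0.687500

Trapezoidal rule: (h/2)[f(x₀) + 2f(x₁) + 2f(x₂) + ... + f(xₙ)]

x_0 = 0.0000, f(x_0) = 0.000000, coefficient = 1
x_1 = 0.6875, f(x_1) = 0.436292, coefficient = 2
x_2 = 1.3750, f(x_2) = 1.348728, coefficient = 2
x_3 = 2.0625, f(x_3) = 1.818155, coefficient = 2
x_4 = 2.7500, f(x_4) = 1.049568, coefficient = 1

I ≈ (0.687500/2) × 8.255919 = 2.837972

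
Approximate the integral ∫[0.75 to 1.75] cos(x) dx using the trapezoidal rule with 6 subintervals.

f(x) = cos(x)
a = 0.75, b = 1.75, n = 6
h = (b - a)/n = 0.166667

Trapezoidal rule: (h/2)[f(x₀) + 2f(x₁) + 2f(x₂) + ... + f(xₙ)]

x_0 = 0.7500, f(x_0) = 0.731689, coefficient = 1
x_1 = 0.9167, f(x_1) = 0.608469, coefficient = 2
x_2 = 1.0833, f(x_2) = 0.468386, coefficient = 2
x_3 = 1.2500, f(x_3) = 0.315322, coefficient = 2
x_4 = 1.4167, f(x_4) = 0.153520, coefficient = 2
x_5 = 1.5833, f(x_5) = -0.012537, coefficient = 2
x_6 = 1.7500, f(x_6) = -0.178246, coefficient = 1

I ≈ (0.166667/2) × 3.619764 = 0.301647
Exact value: 0.302347
Error: 0.000700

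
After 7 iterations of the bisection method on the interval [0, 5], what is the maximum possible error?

Bisection error bound: |error| ≤ (b-a)/2^n
|error| ≤ (5 - 0)/2^7 = 5/2^7
|error| ≤ 0.0390625000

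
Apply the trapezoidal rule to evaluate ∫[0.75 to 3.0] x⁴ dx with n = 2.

f(x) = x⁴
a = 0.75, b = 3.0, n = 2
h = (b - a)/n = 1.125000

Trapezoidal rule: (h/2)[f(x₀) + 2f(x₁) + 2f(x₂) + ... + f(xₙ)]

x_0 = 0.7500, f(x_0) = 0.316406, coefficient = 1
x_1 = 1.8750, f(x_1) = 12.359619, coefficient = 2
x_2 = 3.0000, f(x_2) = 81.000000, coefficient = 1

I ≈ (1.125000/2) × 106.035645 = 59.645050
Exact value: 48.552539
Error: 11.092511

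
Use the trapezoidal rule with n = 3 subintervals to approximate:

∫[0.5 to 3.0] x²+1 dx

f(x) = x²+1
a = 0.5, b = 3.0, n = 3
h = (b - a)/n = 0.833333

Trapezoidal rule: (h/2)[f(x₀) + 2f(x₁) + 2f(x₂) + ... + f(xₙ)]

x_0 = 0.5000, f(x_0) = 1.250000, coefficient = 1
x_1 = 1.3333, f(x_1) = 2.777778, coefficient = 2
x_2 = 2.1667, f(x_2) = 5.694444, coefficient = 2
x_3 = 3.0000, f(x_3) = 10.000000, coefficient = 1

I ≈ (0.833333/2) × 28.194444 = 11.747685
Exact value: 11.458333
Error: 0.289352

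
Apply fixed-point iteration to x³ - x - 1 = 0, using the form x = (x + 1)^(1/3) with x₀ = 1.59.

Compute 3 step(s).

Equation: x³ - x - 1 = 0
Fixed-point form: x = (x + 1)^(1/3)
x₀ = 1.59

x_1 = g(1.590000) = 1.373304
x_2 = g(1.373304) = 1.333883
x_3 = g(1.333883) = 1.326457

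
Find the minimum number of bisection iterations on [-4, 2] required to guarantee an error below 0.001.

We need (b-a)/2^n ≤ 0.001
(2 - (-4))/2^n ≤ 0.001
6/2^n ≤ 0.001
2^n ≥ 6000
n ≥ log₂(6000) = 12.55
n ≥ 13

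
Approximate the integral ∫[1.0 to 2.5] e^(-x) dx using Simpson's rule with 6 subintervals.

f(x) = e^(-x)
a = 1.0, b = 2.5, n = 6
h = (b - a)/n = 0.250000

Simpson's rule: (h/3)[f(x₀) + 4f(x₁) + 2f(x₂) + ... + f(xₙ)]

x_0 = 1.0000, f(x_0) = 0.367879, coefficient = 1
x_1 = 1.2500, f(x_1) = 0.286505, coefficient = 4
x_2 = 1.5000, f(x_2) = 0.223130, coefficient = 2
x_3 = 1.7500, f(x_3) = 0.173774, coefficient = 4
x_4 = 2.0000, f(x_4) = 0.135335, coefficient = 2
x_5 = 2.2500, f(x_5) = 0.105399, coefficient = 4
x_6 = 2.5000, f(x_6) = 0.082085, coefficient = 1

I ≈ (0.250000/3) × 3.429607 = 0.285801
Exact value: 0.285794
Error: 0.000006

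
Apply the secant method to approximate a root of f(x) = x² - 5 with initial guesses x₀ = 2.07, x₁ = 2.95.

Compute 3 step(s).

f(x) = x² - 5
x₀ = 2.07, x₁ = 2.95

Secant formula: x_{n+1} = x_n - f(x_n)(x_n - x_{n-1})/(f(x_n) - f(x_{n-1}))

Iteration 1:
  f(2.070000) = -0.715100
  f(2.950000) = 3.702500
  x_2 = 2.950000 - 3.702500×(2.950000 - 2.070000)/(3.702500 - (-0.715100))
       = 2.212450
Iteration 2:
  f(2.950000) = 3.702500
  f(2.212450) = -0.105064
  x_3 = 2.212450 - (-0.105064)×(2.212450 - 2.950000)/(-0.105064 - 3.702500)
       = 2.232802
Iteration 3:
  f(2.212450) = -0.105064
  f(2.232802) = -0.014596
  x_4 = 2.232802 - (-0.014596)×(2.232802 - 2.212450)/(-0.014596 - (-0.105064))
       = 2.236085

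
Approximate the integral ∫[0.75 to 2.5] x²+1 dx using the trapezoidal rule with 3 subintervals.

f(x) = x²+1
a = 0.75, b = 2.5, n = 3
h = (b - a)/n = 0.583333

Trapezoidal rule: (h/2)[f(x₀) + 2f(x₁) + 2f(x₂) + ... + f(xₙ)]

x_0 = 0.7500, f(x_0) = 1.562500, coefficient = 1
x_1 = 1.3333, f(x_1) = 2.777778, coefficient = 2
x_2 = 1.9167, f(x_2) = 4.673611, coefficient = 2
x_3 = 2.5000, f(x_3) = 7.250000, coefficient = 1

I ≈ (0.583333/2) × 23.715278 = 6.916956
Exact value: 6.817708
Error: 0.099248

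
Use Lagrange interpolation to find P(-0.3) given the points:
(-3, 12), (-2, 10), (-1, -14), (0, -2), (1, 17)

Lagrange interpolation formula:
P(x) = Σ yᵢ × Lᵢ(x)
where Lᵢ(x) = Π_{j≠i} (x - xⱼ)/(xᵢ - xⱼ)

L_0(-0.3) = (-0.3 - (-2))/(-3 - (-2)) × (-0.3 - (-1))/(-3 - (-1)) × (-0.3 - 0)/(-3 - 0) × (-0.3 - 1)/(-3 - 1) = 0.019337
L_1(-0.3) = (-0.3 - (-3))/(-2 - (-3)) × (-0.3 - (-1))/(-2 - (-1)) × (-0.3 - 0)/(-2 - 0) × (-0.3 - 1)/(-2 - 1) = -0.122850
L_2(-0.3) = (-0.3 - (-3))/(-1 - (-3)) × (-0.3 - (-2))/(-1 - (-2)) × (-0.3 - 0)/(-1 - 0) × (-0.3 - 1)/(-1 - 1) = 0.447525
L_3(-0.3) = (-0.3 - (-3))/(0 - (-3)) × (-0.3 - (-2))/(0 - (-2)) × (-0.3 - (-1))/(0 - (-1)) × (-0.3 - 1)/(0 - 1) = 0.696150
L_4(-0.3) = (-0.3 - (-3))/(1 - (-3)) × (-0.3 - (-2))/(1 - (-2)) × (-0.3 - (-1))/(1 - (-1)) × (-0.3 - 0)/(1 - 0) = -0.040162

P(-0.3) = 12×L_0(-0.3) + 10×L_1(-0.3) + (-14)×L_2(-0.3) + (-2)×L_3(-0.3) + 17×L_4(-0.3)
P(-0.3) = -9.336862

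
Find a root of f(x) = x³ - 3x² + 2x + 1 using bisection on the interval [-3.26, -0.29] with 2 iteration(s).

f(x) = x³ - 3x² + 2x + 1
Initial interval: [-3.26, -0.29]

Iteration 1:
  c_1 = (-3.260000 + (-0.290000))/2 = -1.775000
  f(c_1) = f(-1.775000) = -17.594234
  f(a) × f(c) ≥ 0, new interval: [-1.775000, -0.290000]
Iteration 2:
  c_2 = (-1.775000 + (-0.290000))/2 = -1.032500
  f(c_2) = f(-1.032500) = -5.363872
  f(a) × f(c) ≥ 0, new interval: [-1.032500, -0.290000]

After 2 iteration(s), the approximation is c_2 = -1.032500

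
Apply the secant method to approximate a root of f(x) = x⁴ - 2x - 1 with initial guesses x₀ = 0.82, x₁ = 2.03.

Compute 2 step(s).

f(x) = x⁴ - 2x - 1
x₀ = 0.82, x₁ = 2.03

Secant formula: x_{n+1} = x_n - f(x_n)(x_n - x_{n-1})/(f(x_n) - f(x_{n-1}))

Iteration 1:
  f(0.820000) = -2.187878
  f(2.030000) = 11.921817
  x_2 = 2.030000 - 11.921817×(2.030000 - 0.820000)/(11.921817 - (-2.187878))
       = 1.007625
Iteration 2:
  f(2.030000) = 11.921817
  f(1.007625) = -1.984399
  x_3 = 1.007625 - (-1.984399)×(1.007625 - 2.030000)/(-1.984399 - 11.921817)
       = 1.153517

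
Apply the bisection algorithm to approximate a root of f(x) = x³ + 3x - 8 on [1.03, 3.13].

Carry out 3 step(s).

f(x) = x³ + 3x - 8
Initial interval: [1.03, 3.13]

Iteration 1:
  c_1 = (1.030000 + 3.130000)/2 = 2.080000
  f(c_1) = f(2.080000) = 7.238912
  f(a) × f(c) < 0, new interval: [1.030000, 2.080000]
Iteration 2:
  c_2 = (1.030000 + 2.080000)/2 = 1.555000
  f(c_2) = f(1.555000) = 0.425029
  f(a) × f(c) < 0, new interval: [1.030000, 1.555000]
Iteration 3:
  c_3 = (1.030000 + 1.555000)/2 = 1.292500
  f(c_3) = f(1.292500) = -1.963306
  f(a) × f(c) ≥ 0, new interval: [1.292500, 1.555000]

After 3 iteration(s), the approximation is c_3 = 1.292500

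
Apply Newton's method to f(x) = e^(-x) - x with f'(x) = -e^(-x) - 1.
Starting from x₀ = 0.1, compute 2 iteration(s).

f(x) = e^(-x) - x
f'(x) = -e^(-x) - 1
x₀ = 0.1

Newton-Raphson formula: x_{n+1} = x_n - f(x_n)/f'(x_n)

Iteration 1:
  f(0.100000) = 0.804837
  f'(0.100000) = -1.904837
  x_1 = 0.100000 - 0.804837/(-1.904837) = 0.522523
Iteration 2:
  f(0.522523) = 0.070500
  f'(0.522523) = -1.593023
  x_2 = 0.522523 - 0.070500/(-1.593023) = 0.566778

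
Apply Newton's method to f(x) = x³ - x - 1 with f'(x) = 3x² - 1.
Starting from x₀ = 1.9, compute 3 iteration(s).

f(x) = x³ - x - 1
f'(x) = 3x² - 1
x₀ = 1.9

Newton-Raphson formula: x_{n+1} = x_n - f(x_n)/f'(x_n)

Iteration 1:
  f(1.900000) = 3.959000
  f'(1.900000) = 9.830000
  x_1 = 1.900000 - 3.959000/9.830000 = 1.497253
Iteration 2:
  f(1.497253) = 0.859240
  f'(1.497253) = 5.725302
  x_2 = 1.497253 - 0.859240/5.725302 = 1.347176
Iteration 3:
  f(1.347176) = 0.097789
  f'(1.347176) = 4.444646
  x_3 = 1.347176 - 0.097789/4.444646 = 1.325174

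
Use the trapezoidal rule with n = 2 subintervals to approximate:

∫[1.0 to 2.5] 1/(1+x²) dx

f(x) = 1/(1+x²)
a = 1.0, b = 2.5, n = 2
h = (b - a)/n = 0.750000

Trapezoidal rule: (h/2)[f(x₀) + 2f(x₁) + 2f(x₂) + ... + f(xₙ)]

x_0 = 1.0000, f(x_0) = 0.500000, coefficient = 1
x_1 = 1.7500, f(x_1) = 0.246154, coefficient = 2
x_2 = 2.5000, f(x_2) = 0.137931, coefficient = 1

I ≈ (0.750000/2) × 1.130239 = 0.423840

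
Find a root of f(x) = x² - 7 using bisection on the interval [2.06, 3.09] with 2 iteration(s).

f(x) = x² - 7
Initial interval: [2.06, 3.09]

Iteration 1:
  c_1 = (2.060000 + 3.090000)/2 = 2.575000
  f(c_1) = f(2.575000) = -0.369375
  f(a) × f(c) ≥ 0, new interval: [2.575000, 3.090000]
Iteration 2:
  c_2 = (2.575000 + 3.090000)/2 = 2.832500
  f(c_2) = f(2.832500) = 1.023056
  f(a) × f(c) < 0, new interval: [2.575000, 2.832500]

After 2 iteration(s), the approximation is c_2 = 2.832500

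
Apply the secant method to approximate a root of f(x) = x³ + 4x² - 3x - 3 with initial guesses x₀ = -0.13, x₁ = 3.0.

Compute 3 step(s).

f(x) = x³ + 4x² - 3x - 3
x₀ = -0.13, x₁ = 3.0

Secant formula: x_{n+1} = x_n - f(x_n)(x_n - x_{n-1})/(f(x_n) - f(x_{n-1}))

Iteration 1:
  f(-0.130000) = -2.544597
  f(3.000000) = 51.000000
  x_2 = 3.000000 - 51.000000×(3.000000 - (-0.130000))/(51.000000 - (-2.544597))
       = 0.018747
Iteration 2:
  f(3.000000) = 51.000000
  f(0.018747) = -3.054828
  x_3 = 0.018747 - (-3.054828)×(0.018747 - 3.000000)/(-3.054828 - 51.000000)
       = 0.187228
Iteration 3:
  f(0.018747) = -3.054828
  f(0.187228) = -3.414903
  x_4 = 0.187228 - (-3.414903)×(0.187228 - 0.018747)/(-3.414903 - (-3.054828))
       = -1.410623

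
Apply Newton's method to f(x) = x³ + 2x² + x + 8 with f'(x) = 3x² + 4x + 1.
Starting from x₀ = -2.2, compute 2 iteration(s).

f(x) = x³ + 2x² + x + 8
f'(x) = 3x² + 4x + 1
x₀ = -2.2

Newton-Raphson formula: x_{n+1} = x_n - f(x_n)/f'(x_n)

Iteration 1:
  f(-2.200000) = 4.832000
  f'(-2.200000) = 6.720000
  x_1 = -2.200000 - 4.832000/6.720000 = -2.919048
Iteration 2:
  f(-2.919048) = -2.750104
  f'(-2.919048) = 14.886327
  x_2 = -2.919048 - (-2.750104)/14.886327 = -2.734307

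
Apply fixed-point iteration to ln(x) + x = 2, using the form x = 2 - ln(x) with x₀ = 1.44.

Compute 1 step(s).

Equation: ln(x) + x = 2
Fixed-point form: x = 2 - ln(x)
x₀ = 1.44

x_1 = g(1.440000) = 1.635357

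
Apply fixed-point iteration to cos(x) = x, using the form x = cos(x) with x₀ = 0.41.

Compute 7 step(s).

Equation: cos(x) = x
Fixed-point form: x = cos(x)
x₀ = 0.41

x_1 = g(0.410000) = 0.917121
x_2 = g(0.917121) = 0.608108
x_3 = g(0.608108) = 0.820730
x_4 = g(0.820730) = 0.681687
x_5 = g(0.681687) = 0.776511
x_6 = g(0.776511) = 0.713363
x_7 = g(0.713363) = 0.756165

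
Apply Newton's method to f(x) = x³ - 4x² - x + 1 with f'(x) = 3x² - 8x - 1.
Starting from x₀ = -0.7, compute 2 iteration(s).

f(x) = x³ - 4x² - x + 1
f'(x) = 3x² - 8x - 1
x₀ = -0.7

Newton-Raphson formula: x_{n+1} = x_n - f(x_n)/f'(x_n)

Iteration 1:
  f(-0.700000) = -0.603000
  f'(-0.700000) = 6.070000
  x_1 = -0.700000 - (-0.603000)/6.070000 = -0.600659
Iteration 2:
  f(-0.600659) = -0.059218
  f'(-0.600659) = 4.887645
  x_2 = -0.600659 - (-0.059218)/4.887645 = -0.588543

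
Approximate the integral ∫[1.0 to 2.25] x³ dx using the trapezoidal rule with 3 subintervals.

f(x) = x³
a = 1.0, b = 2.25, n = 3
h = (b - a)/n = 0.416667

Trapezoidal rule: (h/2)[f(x₀) + 2f(x₁) + 2f(x₂) + ... + f(xₙ)]

x_0 = 1.0000, f(x_0) = 1.000000, coefficient = 1
x_1 = 1.4167, f(x_1) = 2.843171, coefficient = 2
x_2 = 1.8333, f(x_2) = 6.162037, coefficient = 2
x_3 = 2.2500, f(x_3) = 11.390625, coefficient = 1

I ≈ (0.416667/2) × 30.401042 = 6.333550
Exact value: 6.157227
Error: 0.176324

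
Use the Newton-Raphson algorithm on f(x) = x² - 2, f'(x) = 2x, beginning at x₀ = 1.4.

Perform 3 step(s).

f(x) = x² - 2
f'(x) = 2x
x₀ = 1.4

Newton-Raphson formula: x_{n+1} = x_n - f(x_n)/f'(x_n)

Iteration 1:
  f(1.400000) = -0.040000
  f'(1.400000) = 2.800000
  x_1 = 1.400000 - (-0.040000)/2.800000 = 1.414286
Iteration 2:
  f(1.414286) = 0.000204
  f'(1.414286) = 2.828571
  x_2 = 1.414286 - 0.000204/2.828571 = 1.414214
Iteration 3:
  f(1.414214) = 0.000000
  f'(1.414214) = 2.828427
  x_3 = 1.414214 - 0.000000/2.828427 = 1.414214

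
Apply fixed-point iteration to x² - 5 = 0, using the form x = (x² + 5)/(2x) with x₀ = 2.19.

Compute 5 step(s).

Equation: x² - 5 = 0
Fixed-point form: x = (x² + 5)/(2x)
x₀ = 2.19

x_1 = g(2.190000) = 2.236553
x_2 = g(2.236553) = 2.236068
x_3 = g(2.236068) = 2.236068
x_4 = g(2.236068) = 2.236068
x_5 = g(2.236068) = 2.236068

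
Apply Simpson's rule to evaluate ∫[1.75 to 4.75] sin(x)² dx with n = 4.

f(x) = sin(x)²
a = 1.75, b = 4.75, n = 4
h = (b - a)/n = 0.750000

Simpson's rule: (h/3)[f(x₀) + 4f(x₁) + 2f(x₂) + ... + f(xₙ)]

x_0 = 1.7500, f(x_0) = 0.968228, coefficient = 1
x_1 = 2.5000, f(x_1) = 0.358169, coefficient = 4
x_2 = 3.2500, f(x_2) = 0.011706, coefficient = 2
x_3 = 4.0000, f(x_3) = 0.572750, coefficient = 4
x_4 = 4.7500, f(x_4) = 0.998586, coefficient = 1

I ≈ (0.750000/3) × 5.713902 = 1.428476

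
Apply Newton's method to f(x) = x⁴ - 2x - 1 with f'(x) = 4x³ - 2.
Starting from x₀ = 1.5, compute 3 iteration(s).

f(x) = x⁴ - 2x - 1
f'(x) = 4x³ - 2
x₀ = 1.5

Newton-Raphson formula: x_{n+1} = x_n - f(x_n)/f'(x_n)

Iteration 1:
  f(1.500000) = 1.062500
  f'(1.500000) = 11.500000
  x_1 = 1.500000 - 1.062500/11.500000 = 1.407609
Iteration 2:
  f(1.407609) = 0.110579
  f'(1.407609) = 9.155931
  x_2 = 1.407609 - 0.110579/9.155931 = 1.395531
Iteration 3:
  f(1.395531) = 0.001724
  f'(1.395531) = 8.871234
  x_3 = 1.395531 - 0.001724/8.871234 = 1.395337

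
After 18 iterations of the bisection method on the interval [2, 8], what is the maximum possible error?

Bisection error bound: |error| ≤ (b-a)/2^n
|error| ≤ (8 - 2)/2^18 = 6/2^18
|error| ≤ 0.0000228882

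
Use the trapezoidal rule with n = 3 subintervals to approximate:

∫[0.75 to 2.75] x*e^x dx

f(x) = x*e^x
a = 0.75, b = 2.75, n = 3
h = (b - a)/n = 0.666667

Trapezoidal rule: (h/2)[f(x₀) + 2f(x₁) + 2f(x₂) + ... + f(xₙ)]

x_0 = 0.7500, f(x_0) = 1.587750, coefficient = 1
x_1 = 1.4167, f(x_1) = 5.841417, coefficient = 2
x_2 = 2.0833, f(x_2) = 16.731656, coefficient = 2
x_3 = 2.7500, f(x_3) = 43.017238, coefficient = 1

I ≈ (0.666667/2) × 89.751134 = 29.917045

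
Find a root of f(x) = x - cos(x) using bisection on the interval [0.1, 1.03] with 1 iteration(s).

f(x) = x - cos(x)
Initial interval: [0.1, 1.03]

Iteration 1:
  c_1 = (0.100000 + 1.030000)/2 = 0.565000
  f(c_1) = f(0.565000) = -0.279589
  f(a) × f(c) ≥ 0, new interval: [0.565000, 1.030000]

After 1 iteration(s), the approximation is c_1 = 0.565000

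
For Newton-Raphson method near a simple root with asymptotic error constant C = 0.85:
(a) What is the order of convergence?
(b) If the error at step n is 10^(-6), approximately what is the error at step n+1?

(a) Newton-Raphson has quadratic (order 2) convergence near simple roots.
    This means |e_{n+1}| ≈ C|e_n|².

(b) With |e_n| = 10^(-6) and C = 0.85:
    |e_{n+1}| ≈ 0.85 × (10^(-6))² = 0.85 × 10^(-12)

(a) 2 (quadratic); (b) |e_{n+1}| ≈ 8.500e-13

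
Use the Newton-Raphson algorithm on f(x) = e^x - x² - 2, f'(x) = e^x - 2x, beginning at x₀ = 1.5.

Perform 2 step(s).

f(x) = e^x - x² - 2
f'(x) = e^x - 2x
x₀ = 1.5

Newton-Raphson formula: x_{n+1} = x_n - f(x_n)/f'(x_n)

Iteration 1:
  f(1.500000) = 0.231689
  f'(1.500000) = 1.481689
  x_1 = 1.500000 - 0.231689/1.481689 = 1.343632
Iteration 2:
  f(1.343632) = 0.027592
  f'(1.343632) = 1.145675
  x_2 = 1.343632 - 0.027592/1.145675 = 1.319548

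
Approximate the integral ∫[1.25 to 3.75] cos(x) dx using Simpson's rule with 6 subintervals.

f(x) = cos(x)
a = 1.25, b = 3.75, n = 6
h = (b - a)/n = 0.416667

Simpson's rule: (h/3)[f(x₀) + 4f(x₁) + 2f(x₂) + ... + f(xₙ)]

x_0 = 1.2500, f(x_0) = 0.315322, coefficient = 1
x_1 = 1.6667, f(x_1) = -0.095724, coefficient = 4
x_2 = 2.0833, f(x_2) = -0.490390, coefficient = 2
x_3 = 2.5000, f(x_3) = -0.801144, coefficient = 4
x_4 = 2.9167, f(x_4) = -0.974811, coefficient = 2
x_5 = 3.3333, f(x_5) = -0.981674, coefficient = 4
x_6 = 3.7500, f(x_6) = -0.820559, coefficient = 1

I ≈ (0.416667/3) × -10.949803 = -1.520806
Exact value: -1.520546
Error: 0.000260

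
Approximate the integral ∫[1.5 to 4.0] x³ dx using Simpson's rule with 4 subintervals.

f(x) = x³
a = 1.5, b = 4.0, n = 4
h = (b - a)/n = 0.625000

Simpson's rule: (h/3)[f(x₀) + 4f(x₁) + 2f(x₂) + ... + f(xₙ)]

x_0 = 1.5000, f(x_0) = 3.375000, coefficient = 1
x_1 = 2.1250, f(x_1) = 9.595703, coefficient = 4
x_2 = 2.7500, f(x_2) = 20.796875, coefficient = 2
x_3 = 3.3750, f(x_3) = 38.443359, coefficient = 4
x_4 = 4.0000, f(x_4) = 64.000000, coefficient = 1

I ≈ (0.625000/3) × 301.125000 = 62.734375
Exact value: 62.734375
Error: 0.000000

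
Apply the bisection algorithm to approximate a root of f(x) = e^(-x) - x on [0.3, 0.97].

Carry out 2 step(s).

f(x) = e^(-x) - x
Initial interval: [0.3, 0.97]

Iteration 1:
  c_1 = (0.300000 + 0.970000)/2 = 0.635000
  f(c_1) = f(0.635000) = -0.105065
  f(a) × f(c) < 0, new interval: [0.300000, 0.635000]
Iteration 2:
  c_2 = (0.300000 + 0.635000)/2 = 0.467500
  f(c_2) = f(0.467500) = 0.159067
  f(a) × f(c) ≥ 0, new interval: [0.467500, 0.635000]

After 2 iteration(s), the approximation is c_2 = 0.467500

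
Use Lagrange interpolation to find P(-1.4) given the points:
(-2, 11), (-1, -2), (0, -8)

Lagrange interpolation formula:
P(x) = Σ yᵢ × Lᵢ(x)
where Lᵢ(x) = Π_{j≠i} (x - xⱼ)/(xᵢ - xⱼ)

L_0(-1.4) = (-1.4 - (-1))/(-2 - (-1)) × (-1.4 - 0)/(-2 - 0) = 0.280000
L_1(-1.4) = (-1.4 - (-2))/(-1 - (-2)) × (-1.4 - 0)/(-1 - 0) = 0.840000
L_2(-1.4) = (-1.4 - (-2))/(0 - (-2)) × (-1.4 - (-1))/(0 - (-1)) = -0.120000

P(-1.4) = 11×L_0(-1.4) + (-2)×L_1(-1.4) + (-8)×L_2(-1.4)
P(-1.4) = 2.360000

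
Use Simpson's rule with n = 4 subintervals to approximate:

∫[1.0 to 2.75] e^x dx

f(x) = e^x
a = 1.0, b = 2.75, n = 4
h = (b - a)/n = 0.437500

Simpson's rule: (h/3)[f(x₀) + 4f(x₁) + 2f(x₂) + ... + f(xₙ)]

x_0 = 1.0000, f(x_0) = 2.718282, coefficient = 1
x_1 = 1.4375, f(x_1) = 4.210157, coefficient = 4
x_2 = 1.8750, f(x_2) = 6.520819, coefficient = 2
x_3 = 2.3125, f(x_3) = 10.099642, coefficient = 4
x_4 = 2.7500, f(x_4) = 15.642632, coefficient = 1

I ≈ (0.437500/3) × 88.641750 = 12.926922
Exact value: 12.924350
Error: 0.002572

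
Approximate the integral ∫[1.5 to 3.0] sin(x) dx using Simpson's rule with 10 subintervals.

f(x) = sin(x)
a = 1.5, b = 3.0, n = 10
h = (b - a)/n = 0.150000

Simpson's rule: (h/3)[f(x₀) + 4f(x₁) + 2f(x₂) + ... + f(xₙ)]

x_0 = 1.5000, f(x_0) = 0.997495, coefficient = 1
x_1 = 1.6500, f(x_1) = 0.996865, coefficient = 4
x_2 = 1.8000, f(x_2) = 0.973848, coefficient = 2
x_3 = 1.9500, f(x_3) = 0.928960, coefficient = 4
x_4 = 2.1000, f(x_4) = 0.863209, coefficient = 2
x_5 = 2.2500, f(x_5) = 0.778073, coefficient = 4
x_6 = 2.4000, f(x_6) = 0.675463, coefficient = 2
x_7 = 2.5500, f(x_7) = 0.557684, coefficient = 4
x_8 = 2.7000, f(x_8) = 0.427380, coefficient = 2
x_9 = 2.8500, f(x_9) = 0.287478, coefficient = 4
x_10 = 3.0000, f(x_10) = 0.141120, coefficient = 1

I ≈ (0.150000/3) × 21.214654 = 1.060733
Exact value: 1.060730
Error: 0.000003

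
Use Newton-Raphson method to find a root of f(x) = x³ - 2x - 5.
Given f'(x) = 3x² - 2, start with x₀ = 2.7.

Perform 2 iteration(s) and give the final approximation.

f(x) = x³ - 2x - 5
f'(x) = 3x² - 2
x₀ = 2.7

Newton-Raphson formula: x_{n+1} = x_n - f(x_n)/f'(x_n)

Iteration 1:
  f(2.700000) = 9.283000
  f'(2.700000) = 19.870000
  x_1 = 2.700000 - 9.283000/19.870000 = 2.232813
Iteration 2:
  f(2.232813) = 1.665964
  f'(2.232813) = 12.956366
  x_2 = 2.232813 - 1.665964/12.956366 = 2.104231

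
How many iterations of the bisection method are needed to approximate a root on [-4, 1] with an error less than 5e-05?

We need (b-a)/2^n ≤ 5e-05
(1 - (-4))/2^n ≤ 5e-05
5/2^n ≤ 5e-05
2^n ≥ 100000
n ≥ log₂(100000) = 16.61
n ≥ 17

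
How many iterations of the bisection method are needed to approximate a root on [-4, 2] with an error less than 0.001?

We need (b-a)/2^n ≤ 0.001
(2 - (-4))/2^n ≤ 0.001
6/2^n ≤ 0.001
2^n ≥ 6000
n ≥ log₂(6000) = 12.55
n ≥ 13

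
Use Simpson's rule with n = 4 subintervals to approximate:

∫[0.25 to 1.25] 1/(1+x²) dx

f(x) = 1/(1+x²)
a = 0.25, b = 1.25, n = 4
h = (b - a)/n = 0.250000

Simpson's rule: (h/3)[f(x₀) + 4f(x₁) + 2f(x₂) + ... + f(xₙ)]

x_0 = 0.2500, f(x_0) = 0.941176, coefficient = 1
x_1 = 0.5000, f(x_1) = 0.800000, coefficient = 4
x_2 = 0.7500, f(x_2) = 0.640000, coefficient = 2
x_3 = 1.0000, f(x_3) = 0.500000, coefficient = 4
x_4 = 1.2500, f(x_4) = 0.390244, coefficient = 1

I ≈ (0.250000/3) × 7.811420 = 0.650952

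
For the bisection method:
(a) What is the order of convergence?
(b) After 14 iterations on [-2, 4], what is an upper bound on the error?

(a) Bisection has linear (order 1) convergence; the error is halved each step.

(b) Error bound = (b-a)/2^n = (4 - (-2))/2^{14}
    = 6/2^{14}

(a) 1 (linear); (b) error ≤ 3.66e-04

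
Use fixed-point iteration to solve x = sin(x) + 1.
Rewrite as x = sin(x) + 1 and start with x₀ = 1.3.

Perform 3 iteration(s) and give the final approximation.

Equation: x = sin(x) + 1
Fixed-point form: x = sin(x) + 1
x₀ = 1.3

x_1 = g(1.300000) = 1.963558
x_2 = g(1.963558) = 1.923856
x_3 = g(1.923856) = 1.938319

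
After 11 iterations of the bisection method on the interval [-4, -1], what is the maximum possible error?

Bisection error bound: |error| ≤ (b-a)/2^n
|error| ≤ (-1 - (-4))/2^11 = 3/2^11
|error| ≤ 0.0014648438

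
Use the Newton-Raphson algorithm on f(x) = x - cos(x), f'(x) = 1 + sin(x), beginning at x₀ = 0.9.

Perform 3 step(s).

f(x) = x - cos(x)
f'(x) = 1 + sin(x)
x₀ = 0.9

Newton-Raphson formula: x_{n+1} = x_n - f(x_n)/f'(x_n)

Iteration 1:
  f(0.900000) = 0.278390
  f'(0.900000) = 1.783327
  x_1 = 0.900000 - 0.278390/1.783327 = 0.743893
Iteration 2:
  f(0.743893) = 0.008055
  f'(0.743893) = 1.677158
  x_2 = 0.743893 - 0.008055/1.677158 = 0.739090
Iteration 3:
  f(0.739090) = 0.000008
  f'(0.739090) = 1.673616
  x_3 = 0.739090 - 0.000008/1.673616 = 0.739085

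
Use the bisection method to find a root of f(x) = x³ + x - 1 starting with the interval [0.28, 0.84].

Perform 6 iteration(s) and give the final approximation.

f(x) = x³ + x - 1
Initial interval: [0.28, 0.84]

Iteration 1:
  c_1 = (0.280000 + 0.840000)/2 = 0.560000
  f(c_1) = f(0.560000) = -0.264384
  f(a) × f(c) ≥ 0, new interval: [0.560000, 0.840000]
Iteration 2:
  c_2 = (0.560000 + 0.840000)/2 = 0.700000
  f(c_2) = f(0.700000) = 0.043000
  f(a) × f(c) < 0, new interval: [0.560000, 0.700000]
Iteration 3:
  c_3 = (0.560000 + 0.700000)/2 = 0.630000
  f(c_3) = f(0.630000) = -0.119953
  f(a) × f(c) ≥ 0, new interval: [0.630000, 0.700000]
Iteration 4:
  c_4 = (0.630000 + 0.700000)/2 = 0.665000
  f(c_4) = f(0.665000) = -0.040920
  f(a) × f(c) ≥ 0, new interval: [0.665000, 0.700000]
Iteration 5:
  c_5 = (0.665000 + 0.700000)/2 = 0.682500
  f(c_5) = f(0.682500) = 0.000413
  f(a) × f(c) < 0, new interval: [0.665000, 0.682500]
Iteration 6:
  c_6 = (0.665000 + 0.682500)/2 = 0.673750
  f(c_6) = f(0.673750) = -0.020409
  f(a) × f(c) ≥ 0, new interval: [0.673750, 0.682500]

After 6 iteration(s), the approximation is c_6 = 0.673750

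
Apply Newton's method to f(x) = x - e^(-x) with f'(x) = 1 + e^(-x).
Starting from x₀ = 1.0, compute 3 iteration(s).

f(x) = x - e^(-x)
f'(x) = 1 + e^(-x)
x₀ = 1.0

Newton-Raphson formula: x_{n+1} = x_n - f(x_n)/f'(x_n)

Iteration 1:
  f(1.000000) = 0.632121
  f'(1.000000) = 1.367879
  x_1 = 1.000000 - 0.632121/1.367879 = 0.537883
Iteration 2:
  f(0.537883) = -0.046100
  f'(0.537883) = 1.583983
  x_2 = 0.537883 - (-0.046100)/1.583983 = 0.566987
Iteration 3:
  f(0.566987) = -0.000245
  f'(0.566987) = 1.567232
  x_3 = 0.566987 - (-0.000245)/1.567232 = 0.567143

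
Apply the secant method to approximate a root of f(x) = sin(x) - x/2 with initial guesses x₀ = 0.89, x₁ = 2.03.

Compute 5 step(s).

f(x) = sin(x) - x/2
x₀ = 0.89, x₁ = 2.03

Secant formula: x_{n+1} = x_n - f(x_n)(x_n - x_{n-1})/(f(x_n) - f(x_{n-1}))

Iteration 1:
  f(0.890000) = 0.332072
  f(2.030000) = -0.118594
  x_2 = 2.030000 - (-0.118594)×(2.030000 - 0.890000)/(-0.118594 - 0.332072)
       = 1.730005
Iteration 2:
  f(2.030000) = -0.118594
  f(1.730005) = 0.122350
  x_3 = 1.730005 - 0.122350×(1.730005 - 2.030000)/(0.122350 - (-0.118594))
       = 1.882341
Iteration 3:
  f(1.730005) = 0.122350
  f(1.882341) = 0.010691
  x_4 = 1.882341 - 0.010691×(1.882341 - 1.730005)/(0.010691 - 0.122350)
       = 1.896926
Iteration 4:
  f(1.882341) = 0.010691
  f(1.896926) = -0.001174
  x_5 = 1.896926 - (-0.001174)×(1.896926 - 1.882341)/(-0.001174 - 0.010691)
       = 1.895483
Iteration 5:
  f(1.896926) = -0.001174
  f(1.895483) = 0.000009
  x_6 = 1.895483 - 0.000009×(1.895483 - 1.896926)/(0.000009 - (-0.001174))
       = 1.895494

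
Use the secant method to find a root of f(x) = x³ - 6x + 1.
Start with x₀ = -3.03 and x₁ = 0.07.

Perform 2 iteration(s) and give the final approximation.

f(x) = x³ - 6x + 1
x₀ = -3.03, x₁ = 0.07

Secant formula: x_{n+1} = x_n - f(x_n)(x_n - x_{n-1})/(f(x_n) - f(x_{n-1}))

Iteration 1:
  f(-3.030000) = -8.638127
  f(0.070000) = 0.580343
  x_2 = 0.070000 - 0.580343×(0.070000 - (-3.030000))/(0.580343 - (-8.638127))
       = -0.125159
Iteration 2:
  f(0.070000) = 0.580343
  f(-0.125159) = 1.748991
  x_3 = -0.125159 - 1.748991×(-0.125159 - 0.070000)/(1.748991 - 0.580343)
       = 0.166914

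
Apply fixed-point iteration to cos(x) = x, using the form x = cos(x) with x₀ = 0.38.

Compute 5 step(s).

Equation: cos(x) = x
Fixed-point form: x = cos(x)
x₀ = 0.38

x_1 = g(0.380000) = 0.928665
x_2 = g(0.928665) = 0.598904
x_3 = g(0.598904) = 0.825954
x_4 = g(0.825954) = 0.677856
x_5 = g(0.677856) = 0.778919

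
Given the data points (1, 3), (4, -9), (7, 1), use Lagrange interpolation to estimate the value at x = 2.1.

Lagrange interpolation formula:
P(x) = Σ yᵢ × Lᵢ(x)
where Lᵢ(x) = Π_{j≠i} (x - xⱼ)/(xᵢ - xⱼ)

L_0(2.1) = (2.1 - 4)/(1 - 4) × (2.1 - 7)/(1 - 7) = 0.517222
L_1(2.1) = (2.1 - 1)/(4 - 1) × (2.1 - 7)/(4 - 7) = 0.598889
L_2(2.1) = (2.1 - 1)/(7 - 1) × (2.1 - 4)/(7 - 4) = -0.116111

P(2.1) = 3×L_0(2.1) + (-9)×L_1(2.1) + 1×L_2(2.1)
P(2.1) = -3.954444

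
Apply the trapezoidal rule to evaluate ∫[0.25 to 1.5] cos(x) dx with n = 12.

f(x) = cos(x)
a = 0.25, b = 1.5, n = 12
h = (b - a)/n = 0.104167

Trapezoidal rule: (h/2)[f(x₀) + 2f(x₁) + 2f(x₂) + ... + f(xₙ)]

x_0 = 0.2500, f(x_0) = 0.968912, coefficient = 1
x_1 = 0.3542, f(x_1) = 0.937936, coefficient = 2
x_2 = 0.4583, f(x_2) = 0.896791, coefficient = 2
x_3 = 0.5625, f(x_3) = 0.845924, coefficient = 2
x_4 = 0.6667, f(x_4) = 0.785887, coefficient = 2
x_5 = 0.7708, f(x_5) = 0.717330, coefficient = 2
x_6 = 0.8750, f(x_6) = 0.640997, coefficient = 2
x_7 = 0.9792, f(x_7) = 0.557714, coefficient = 2
x_8 = 1.0833, f(x_8) = 0.468386, coefficient = 2
x_9 = 1.1875, f(x_9) = 0.373980, coefficient = 2
x_10 = 1.2917, f(x_10) = 0.275519, coefficient = 2
x_11 = 1.3958, f(x_11) = 0.174072, coefficient = 2
x_12 = 1.5000, f(x_12) = 0.070737, coefficient = 1

I ≈ (0.104167/2) × 14.388723 = 0.749413
Exact value: 0.750091
Error: 0.000678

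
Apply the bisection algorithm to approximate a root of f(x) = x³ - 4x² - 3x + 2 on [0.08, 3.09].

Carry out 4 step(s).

f(x) = x³ - 4x² - 3x + 2
Initial interval: [0.08, 3.09]

Iteration 1:
  c_1 = (0.080000 + 3.090000)/2 = 1.585000
  f(c_1) = f(1.585000) = -8.822023
  f(a) × f(c) < 0, new interval: [0.080000, 1.585000]
Iteration 2:
  c_2 = (0.080000 + 1.585000)/2 = 0.832500
  f(c_2) = f(0.832500) = -2.692756
  f(a) × f(c) < 0, new interval: [0.080000, 0.832500]
Iteration 3:
  c_3 = (0.080000 + 0.832500)/2 = 0.456250
  f(c_3) = f(0.456250) = -0.106431
  f(a) × f(c) < 0, new interval: [0.080000, 0.456250]
Iteration 4:
  c_4 = (0.080000 + 0.456250)/2 = 0.268125
  f(c_4) = f(0.268125) = 0.927337
  f(a) × f(c) ≥ 0, new interval: [0.268125, 0.456250]

After 4 iteration(s), the approximation is c_4 = 0.268125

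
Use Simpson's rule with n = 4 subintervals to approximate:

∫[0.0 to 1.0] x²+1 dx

f(x) = x²+1
a = 0.0, b = 1.0, n = 4
h = (b - a)/n = 0.250000

Simpson's rule: (h/3)[f(x₀) + 4f(x₁) + 2f(x₂) + ... + f(xₙ)]

x_0 = 0.0000, f(x_0) = 1.000000, coefficient = 1
x_1 = 0.2500, f(x_1) = 1.062500, coefficient = 4
x_2 = 0.5000, f(x_2) = 1.250000, coefficient = 2
x_3 = 0.7500, f(x_3) = 1.562500, coefficient = 4
x_4 = 1.0000, f(x_4) = 2.000000, coefficient = 1

I ≈ (0.250000/3) × 16.000000 = 1.333333
Exact value: 1.333333
Error: 0.000000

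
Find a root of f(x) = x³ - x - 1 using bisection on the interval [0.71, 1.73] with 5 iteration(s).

f(x) = x³ - x - 1
Initial interval: [0.71, 1.73]

Iteration 1:
  c_1 = (0.710000 + 1.730000)/2 = 1.220000
  f(c_1) = f(1.220000) = -0.404152
  f(a) × f(c) ≥ 0, new interval: [1.220000, 1.730000]
Iteration 2:
  c_2 = (1.220000 + 1.730000)/2 = 1.475000
  f(c_2) = f(1.475000) = 0.734047
  f(a) × f(c) < 0, new interval: [1.220000, 1.475000]
Iteration 3:
  c_3 = (1.220000 + 1.475000)/2 = 1.347500
  f(c_3) = f(1.347500) = 0.099232
  f(a) × f(c) < 0, new interval: [1.220000, 1.347500]
Iteration 4:
  c_4 = (1.220000 + 1.347500)/2 = 1.283750
  f(c_4) = f(1.283750) = -0.168112
  f(a) × f(c) ≥ 0, new interval: [1.283750, 1.347500]
Iteration 5:
  c_5 = (1.283750 + 1.347500)/2 = 1.315625
  f(c_5) = f(1.315625) = -0.038450
  f(a) × f(c) ≥ 0, new interval: [1.315625, 1.347500]

After 5 iteration(s), the approximation is c_5 = 1.315625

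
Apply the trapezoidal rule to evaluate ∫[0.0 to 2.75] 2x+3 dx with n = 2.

f(x) = 2x+3
a = 0.0, b = 2.75, n = 2
h = (b - a)/n = 1.375000

Trapezoidal rule: (h/2)[f(x₀) + 2f(x₁) + 2f(x₂) + ... + f(xₙ)]

x_0 = 0.0000, f(x_0) = 3.000000, coefficient = 1
x_1 = 1.3750, f(x_1) = 5.750000, coefficient = 2
x_2 = 2.7500, f(x_2) = 8.500000, coefficient = 1

I ≈ (1.375000/2) × 23.000000 = 15.812500
Exact value: 15.812500
Error: 0.000000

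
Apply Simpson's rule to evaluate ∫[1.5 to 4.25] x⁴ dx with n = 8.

f(x) = x⁴
a = 1.5, b = 4.25, n = 8
h = (b - a)/n = 0.343750

Simpson's rule: (h/3)[f(x₀) + 4f(x₁) + 2f(x₂) + ... + f(xₙ)]

x_0 = 1.5000, f(x_0) = 5.062500, coefficient = 1
x_1 = 1.8438, f(x_1) = 11.556016, coefficient = 4
x_2 = 2.1875, f(x_2) = 22.897720, coefficient = 2
x_3 = 2.5312, f(x_3) = 41.052552, coefficient = 4
x_4 = 2.8750, f(x_4) = 68.320557, coefficient = 2
x_5 = 3.2188, f(x_5) = 107.336884, coefficient = 4
x_6 = 3.5625, f(x_6) = 161.071793, coefficient = 2
x_7 = 3.9062, f(x_7) = 232.830644, coefficient = 4
x_8 = 4.2500, f(x_8) = 326.253906, coefficient = 1

I ≈ (0.343750/3) × 2407.000931 = 275.802190
Exact value: 275.797070
Error: 0.005120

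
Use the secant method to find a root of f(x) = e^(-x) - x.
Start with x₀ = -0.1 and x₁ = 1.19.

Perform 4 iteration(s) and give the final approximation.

f(x) = e^(-x) - x
x₀ = -0.1, x₁ = 1.19

Secant formula: x_{n+1} = x_n - f(x_n)(x_n - x_{n-1})/(f(x_n) - f(x_{n-1}))

Iteration 1:
  f(-0.100000) = 1.205171
  f(1.190000) = -0.885779
  x_2 = 1.190000 - (-0.885779)×(1.190000 - (-0.100000))/(-0.885779 - 1.205171)
       = 0.643524
Iteration 2:
  f(1.190000) = -0.885779
  f(0.643524) = -0.118086
  x_3 = 0.643524 - (-0.118086)×(0.643524 - 1.190000)/(-0.118086 - (-0.885779))
       = 0.559465
Iteration 3:
  f(0.643524) = -0.118086
  f(0.559465) = 0.012050
  x_4 = 0.559465 - 0.012050×(0.559465 - 0.643524)/(0.012050 - (-0.118086))
       = 0.567248
Iteration 4:
  f(0.559465) = 0.012050
  f(0.567248) = -0.000165
  x_5 = 0.567248 - (-0.000165)×(0.567248 - 0.559465)/(-0.000165 - 0.012050)
       = 0.567143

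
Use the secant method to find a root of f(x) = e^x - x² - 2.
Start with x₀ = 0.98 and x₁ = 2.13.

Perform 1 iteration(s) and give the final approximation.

f(x) = e^x - x² - 2
x₀ = 0.98, x₁ = 2.13

Secant formula: x_{n+1} = x_n - f(x_n)(x_n - x_{n-1})/(f(x_n) - f(x_{n-1}))

Iteration 1:
  f(0.980000) = -0.295944
  f(2.130000) = 1.877967
  x_2 = 2.130000 - 1.877967×(2.130000 - 0.980000)/(1.877967 - (-0.295944))
       = 1.136554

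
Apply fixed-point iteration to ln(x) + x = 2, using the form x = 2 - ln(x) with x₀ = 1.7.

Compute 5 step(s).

Equation: ln(x) + x = 2
Fixed-point form: x = 2 - ln(x)
x₀ = 1.7

x_1 = g(1.700000) = 1.469372
x_2 = g(1.469372) = 1.615165
x_3 = g(1.615165) = 1.520563
x_4 = g(1.520563) = 1.580919
x_5 = g(1.580919) = 1.541993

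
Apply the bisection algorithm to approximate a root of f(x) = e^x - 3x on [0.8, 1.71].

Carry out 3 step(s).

f(x) = e^x - 3x
Initial interval: [0.8, 1.71]

Iteration 1:
  c_1 = (0.800000 + 1.710000)/2 = 1.255000
  f(c_1) = f(1.255000) = -0.257162
  f(a) × f(c) ≥ 0, new interval: [1.255000, 1.710000]
Iteration 2:
  c_2 = (1.255000 + 1.710000)/2 = 1.482500
  f(c_2) = f(1.482500) = -0.043558
  f(a) × f(c) ≥ 0, new interval: [1.482500, 1.710000]
Iteration 3:
  c_3 = (1.482500 + 1.710000)/2 = 1.596250
  f(c_3) = f(1.596250) = 0.145743
  f(a) × f(c) < 0, new interval: [1.482500, 1.596250]

After 3 iteration(s), the approximation is c_3 = 1.596250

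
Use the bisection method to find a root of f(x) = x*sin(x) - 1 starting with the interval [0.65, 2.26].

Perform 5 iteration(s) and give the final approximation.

f(x) = x*sin(x) - 1
Initial interval: [0.65, 2.26]

Iteration 1:
  c_1 = (0.650000 + 2.260000)/2 = 1.455000
  f(c_1) = f(1.455000) = 0.445256
  f(a) × f(c) < 0, new interval: [0.650000, 1.455000]
Iteration 2:
  c_2 = (0.650000 + 1.455000)/2 = 1.052500
  f(c_2) = f(1.052500) = -0.085731
  f(a) × f(c) ≥ 0, new interval: [1.052500, 1.455000]
Iteration 3:
  c_3 = (1.052500 + 1.455000)/2 = 1.253750
  f(c_3) = f(1.253750) = 0.191264
  f(a) × f(c) < 0, new interval: [1.052500, 1.253750]
Iteration 4:
  c_4 = (1.052500 + 1.253750)/2 = 1.153125
  f(c_4) = f(1.153125) = 0.053998
  f(a) × f(c) < 0, new interval: [1.052500, 1.153125]
Iteration 5:
  c_5 = (1.052500 + 1.153125)/2 = 1.102812
  f(c_5) = f(1.102812) = -0.015762
  f(a) × f(c) ≥ 0, new interval: [1.102812, 1.153125]

After 5 iteration(s), the approximation is c_5 = 1.102812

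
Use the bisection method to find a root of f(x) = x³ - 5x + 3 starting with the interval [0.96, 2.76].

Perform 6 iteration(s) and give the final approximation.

f(x) = x³ - 5x + 3
Initial interval: [0.96, 2.76]

Iteration 1:
  c_1 = (0.960000 + 2.760000)/2 = 1.860000
  f(c_1) = f(1.860000) = 0.134856
  f(a) × f(c) < 0, new interval: [0.960000, 1.860000]
Iteration 2:
  c_2 = (0.960000 + 1.860000)/2 = 1.410000
  f(c_2) = f(1.410000) = -1.246779
  f(a) × f(c) ≥ 0, new interval: [1.410000, 1.860000]
Iteration 3:
  c_3 = (1.410000 + 1.860000)/2 = 1.635000
  f(c_3) = f(1.635000) = -0.804277
  f(a) × f(c) ≥ 0, new interval: [1.635000, 1.860000]
Iteration 4:
  c_4 = (1.635000 + 1.860000)/2 = 1.747500
  f(c_4) = f(1.747500) = -0.401061
  f(a) × f(c) ≥ 0, new interval: [1.747500, 1.860000]
Iteration 5:
  c_5 = (1.747500 + 1.860000)/2 = 1.803750
  f(c_5) = f(1.803750) = -0.150224
  f(a) × f(c) ≥ 0, new interval: [1.803750, 1.860000]
Iteration 6:
  c_6 = (1.803750 + 1.860000)/2 = 1.831875
  f(c_6) = f(1.831875) = -0.012031
  f(a) × f(c) ≥ 0, new interval: [1.831875, 1.860000]

After 6 iteration(s), the approximation is c_6 = 1.831875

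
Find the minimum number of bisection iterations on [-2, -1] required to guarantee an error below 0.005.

We need (b-a)/2^n ≤ 0.005
(-1 - (-2))/2^n ≤ 0.005
1/2^n ≤ 0.005
2^n ≥ 200
n ≥ log₂(200) = 7.64
n ≥ 8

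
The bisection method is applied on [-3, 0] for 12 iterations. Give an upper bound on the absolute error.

Bisection error bound: |error| ≤ (b-a)/2^n
|error| ≤ (0 - (-3))/2^12 = 3/2^12
|error| ≤ 0.0007324219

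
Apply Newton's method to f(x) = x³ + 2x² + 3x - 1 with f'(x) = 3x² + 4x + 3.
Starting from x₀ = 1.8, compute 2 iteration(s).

f(x) = x³ + 2x² + 3x - 1
f'(x) = 3x² + 4x + 3
x₀ = 1.8

Newton-Raphson formula: x_{n+1} = x_n - f(x_n)/f'(x_n)

Iteration 1:
  f(1.800000) = 16.712000
  f'(1.800000) = 19.920000
  x_1 = 1.800000 - 16.712000/19.920000 = 0.961044
Iteration 2:
  f(0.961044) = 4.617970
  f'(0.961044) = 9.614994
  x_2 = 0.961044 - 4.617970/9.614994 = 0.480756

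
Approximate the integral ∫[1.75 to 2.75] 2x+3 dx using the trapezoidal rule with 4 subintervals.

f(x) = 2x+3
a = 1.75, b = 2.75, n = 4
h = (b - a)/n = 0.250000

Trapezoidal rule: (h/2)[f(x₀) + 2f(x₁) + 2f(x₂) + ... + f(xₙ)]

x_0 = 1.7500, f(x_0) = 6.500000, coefficient = 1
x_1 = 2.0000, f(x_1) = 7.000000, coefficient = 2
x_2 = 2.2500, f(x_2) = 7.500000, coefficient = 2
x_3 = 2.5000, f(x_3) = 8.000000, coefficient = 2
x_4 = 2.7500, f(x_4) = 8.500000, coefficient = 1

I ≈ (0.250000/2) × 60.000000 = 7.500000
Exact value: 7.500000
Error: 0.000000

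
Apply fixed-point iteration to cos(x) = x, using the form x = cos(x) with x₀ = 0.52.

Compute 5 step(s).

Equation: cos(x) = x
Fixed-point form: x = cos(x)
x₀ = 0.52

x_1 = g(0.520000) = 0.867819
x_2 = g(0.867819) = 0.646492
x_3 = g(0.646492) = 0.798202
x_4 = g(0.798202) = 0.697995
x_5 = g(0.697995) = 0.766132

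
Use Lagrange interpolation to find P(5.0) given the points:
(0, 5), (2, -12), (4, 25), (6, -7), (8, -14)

Lagrange interpolation formula:
P(x) = Σ yᵢ × Lᵢ(x)
where Lᵢ(x) = Π_{j≠i} (x - xⱼ)/(xᵢ - xⱼ)

L_0(5.0) = (5.0 - 2)/(0 - 2) × (5.0 - 4)/(0 - 4) × (5.0 - 6)/(0 - 6) × (5.0 - 8)/(0 - 8) = 0.023438
L_1(5.0) = (5.0 - 0)/(2 - 0) × (5.0 - 4)/(2 - 4) × (5.0 - 6)/(2 - 6) × (5.0 - 8)/(2 - 8) = -0.156250
L_2(5.0) = (5.0 - 0)/(4 - 0) × (5.0 - 2)/(4 - 2) × (5.0 - 6)/(4 - 6) × (5.0 - 8)/(4 - 8) = 0.703125
L_3(5.0) = (5.0 - 0)/(6 - 0) × (5.0 - 2)/(6 - 2) × (5.0 - 4)/(6 - 4) × (5.0 - 8)/(6 - 8) = 0.468750
L_4(5.0) = (5.0 - 0)/(8 - 0) × (5.0 - 2)/(8 - 2) × (5.0 - 4)/(8 - 4) × (5.0 - 6)/(8 - 6) = -0.039062

P(5.0) = 5×L_0(5.0) + (-12)×L_1(5.0) + 25×L_2(5.0) + (-7)×L_3(5.0) + (-14)×L_4(5.0)
P(5.0) = 16.835938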